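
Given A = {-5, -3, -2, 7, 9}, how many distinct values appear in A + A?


A + A = {a + a' : a, a' ∈ A}; |A| = 5.
General bounds: 2|A| - 1 ≤ |A + A| ≤ |A|(|A|+1)/2, i.e. 9 ≤ |A + A| ≤ 15.
Lower bound 2|A|-1 is attained iff A is an arithmetic progression.
Enumerate sums a + a' for a ≤ a' (symmetric, so this suffices):
a = -5: -5+-5=-10, -5+-3=-8, -5+-2=-7, -5+7=2, -5+9=4
a = -3: -3+-3=-6, -3+-2=-5, -3+7=4, -3+9=6
a = -2: -2+-2=-4, -2+7=5, -2+9=7
a = 7: 7+7=14, 7+9=16
a = 9: 9+9=18
Distinct sums: {-10, -8, -7, -6, -5, -4, 2, 4, 5, 6, 7, 14, 16, 18}
|A + A| = 14

|A + A| = 14


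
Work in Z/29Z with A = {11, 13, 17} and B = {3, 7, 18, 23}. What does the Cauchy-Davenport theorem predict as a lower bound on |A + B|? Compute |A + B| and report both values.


Cauchy-Davenport: |A + B| ≥ min(p, |A| + |B| - 1) for A, B nonempty in Z/pZ.
|A| = 3, |B| = 4, p = 29.
CD lower bound = min(29, 3 + 4 - 1) = min(29, 6) = 6.
Compute A + B mod 29 directly:
a = 11: 11+3=14, 11+7=18, 11+18=0, 11+23=5
a = 13: 13+3=16, 13+7=20, 13+18=2, 13+23=7
a = 17: 17+3=20, 17+7=24, 17+18=6, 17+23=11
A + B = {0, 2, 5, 6, 7, 11, 14, 16, 18, 20, 24}, so |A + B| = 11.
Verify: 11 ≥ 6? Yes ✓.

CD lower bound = 6, actual |A + B| = 11.


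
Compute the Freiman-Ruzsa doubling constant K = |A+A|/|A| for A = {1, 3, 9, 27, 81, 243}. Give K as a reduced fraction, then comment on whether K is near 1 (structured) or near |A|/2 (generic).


|A| = 6.
Compute A + A by enumerating all 36 pairs.
A + A = {2, 4, 6, 10, 12, 18, 28, 30, 36, 54, 82, 84, 90, 108, 162, 244, 246, 252, 270, 324, 486}, so |A + A| = 21.
K = |A + A| / |A| = 21/6 = 7/2 ≈ 3.5000.
Reference: AP of size 6 gives K = 11/6 ≈ 1.8333; a fully generic set of size 6 gives K ≈ 3.5000.

|A| = 6, |A + A| = 21, K = 21/6 = 7/2.


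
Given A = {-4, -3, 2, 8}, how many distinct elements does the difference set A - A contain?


A - A = {a - a' : a, a' ∈ A}; |A| = 4.
Bounds: 2|A|-1 ≤ |A - A| ≤ |A|² - |A| + 1, i.e. 7 ≤ |A - A| ≤ 13.
Note: 0 ∈ A - A always (from a - a). The set is symmetric: if d ∈ A - A then -d ∈ A - A.
Enumerate nonzero differences d = a - a' with a > a' (then include -d):
Positive differences: {1, 5, 6, 11, 12}
Full difference set: {0} ∪ (positive diffs) ∪ (negative diffs).
|A - A| = 1 + 2·5 = 11 (matches direct enumeration: 11).

|A - A| = 11


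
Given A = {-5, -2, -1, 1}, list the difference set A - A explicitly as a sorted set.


A - A = {a - a' : a, a' ∈ A}.
Compute a - a' for each ordered pair (a, a'):
a = -5: -5--5=0, -5--2=-3, -5--1=-4, -5-1=-6
a = -2: -2--5=3, -2--2=0, -2--1=-1, -2-1=-3
a = -1: -1--5=4, -1--2=1, -1--1=0, -1-1=-2
a = 1: 1--5=6, 1--2=3, 1--1=2, 1-1=0
Collecting distinct values (and noting 0 appears from a-a):
A - A = {-6, -4, -3, -2, -1, 0, 1, 2, 3, 4, 6}
|A - A| = 11

A - A = {-6, -4, -3, -2, -1, 0, 1, 2, 3, 4, 6}


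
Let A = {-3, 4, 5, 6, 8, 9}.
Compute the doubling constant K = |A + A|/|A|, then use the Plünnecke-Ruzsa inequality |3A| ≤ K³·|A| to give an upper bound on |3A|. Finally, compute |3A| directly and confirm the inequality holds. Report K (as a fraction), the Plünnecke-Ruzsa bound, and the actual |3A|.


|A| = 6.
Step 1: Compute A + A by enumerating all 36 pairs.
A + A = {-6, 1, 2, 3, 5, 6, 8, 9, 10, 11, 12, 13, 14, 15, 16, 17, 18}, so |A + A| = 17.
Step 2: Doubling constant K = |A + A|/|A| = 17/6 = 17/6 ≈ 2.8333.
Step 3: Plünnecke-Ruzsa gives |3A| ≤ K³·|A| = (2.8333)³ · 6 ≈ 136.4722.
Step 4: Compute 3A = A + A + A directly by enumerating all triples (a,b,c) ∈ A³; |3A| = 29.
Step 5: Check 29 ≤ 136.4722? Yes ✓.

K = 17/6, Plünnecke-Ruzsa bound K³|A| ≈ 136.4722, |3A| = 29, inequality holds.


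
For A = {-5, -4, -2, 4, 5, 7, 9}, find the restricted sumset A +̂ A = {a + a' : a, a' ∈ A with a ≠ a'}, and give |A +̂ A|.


Restricted sumset: A +̂ A = {a + a' : a ∈ A, a' ∈ A, a ≠ a'}.
Equivalently, take A + A and drop any sum 2a that is achievable ONLY as a + a for a ∈ A (i.e. sums representable only with equal summands).
Enumerate pairs (a, a') with a < a' (symmetric, so each unordered pair gives one sum; this covers all a ≠ a'):
  -5 + -4 = -9
  -5 + -2 = -7
  -5 + 4 = -1
  -5 + 5 = 0
  -5 + 7 = 2
  -5 + 9 = 4
  -4 + -2 = -6
  -4 + 4 = 0
  -4 + 5 = 1
  -4 + 7 = 3
  -4 + 9 = 5
  -2 + 4 = 2
  -2 + 5 = 3
  -2 + 7 = 5
  -2 + 9 = 7
  4 + 5 = 9
  4 + 7 = 11
  4 + 9 = 13
  5 + 7 = 12
  5 + 9 = 14
  7 + 9 = 16
Collected distinct sums: {-9, -7, -6, -1, 0, 1, 2, 3, 4, 5, 7, 9, 11, 12, 13, 14, 16}
|A +̂ A| = 17
(Reference bound: |A +̂ A| ≥ 2|A| - 3 for |A| ≥ 2, with |A| = 7 giving ≥ 11.)

|A +̂ A| = 17


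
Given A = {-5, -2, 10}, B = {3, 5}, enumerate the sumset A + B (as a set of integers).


A + B = {a + b : a ∈ A, b ∈ B}.
Enumerate all |A|·|B| = 3·2 = 6 pairs (a, b) and collect distinct sums.
a = -5: -5+3=-2, -5+5=0
a = -2: -2+3=1, -2+5=3
a = 10: 10+3=13, 10+5=15
Collecting distinct sums: A + B = {-2, 0, 1, 3, 13, 15}
|A + B| = 6

A + B = {-2, 0, 1, 3, 13, 15}


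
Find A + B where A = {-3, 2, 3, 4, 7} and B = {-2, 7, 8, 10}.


A + B = {a + b : a ∈ A, b ∈ B}.
Enumerate all |A|·|B| = 5·4 = 20 pairs (a, b) and collect distinct sums.
a = -3: -3+-2=-5, -3+7=4, -3+8=5, -3+10=7
a = 2: 2+-2=0, 2+7=9, 2+8=10, 2+10=12
a = 3: 3+-2=1, 3+7=10, 3+8=11, 3+10=13
a = 4: 4+-2=2, 4+7=11, 4+8=12, 4+10=14
a = 7: 7+-2=5, 7+7=14, 7+8=15, 7+10=17
Collecting distinct sums: A + B = {-5, 0, 1, 2, 4, 5, 7, 9, 10, 11, 12, 13, 14, 15, 17}
|A + B| = 15

A + B = {-5, 0, 1, 2, 4, 5, 7, 9, 10, 11, 12, 13, 14, 15, 17}


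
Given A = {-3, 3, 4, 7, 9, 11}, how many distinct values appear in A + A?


A + A = {a + a' : a, a' ∈ A}; |A| = 6.
General bounds: 2|A| - 1 ≤ |A + A| ≤ |A|(|A|+1)/2, i.e. 11 ≤ |A + A| ≤ 21.
Lower bound 2|A|-1 is attained iff A is an arithmetic progression.
Enumerate sums a + a' for a ≤ a' (symmetric, so this suffices):
a = -3: -3+-3=-6, -3+3=0, -3+4=1, -3+7=4, -3+9=6, -3+11=8
a = 3: 3+3=6, 3+4=7, 3+7=10, 3+9=12, 3+11=14
a = 4: 4+4=8, 4+7=11, 4+9=13, 4+11=15
a = 7: 7+7=14, 7+9=16, 7+11=18
a = 9: 9+9=18, 9+11=20
a = 11: 11+11=22
Distinct sums: {-6, 0, 1, 4, 6, 7, 8, 10, 11, 12, 13, 14, 15, 16, 18, 20, 22}
|A + A| = 17

|A + A| = 17


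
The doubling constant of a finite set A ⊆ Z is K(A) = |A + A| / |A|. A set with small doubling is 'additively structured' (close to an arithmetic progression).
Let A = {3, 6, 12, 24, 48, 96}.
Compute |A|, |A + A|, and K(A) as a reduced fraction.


|A| = 6.
Compute A + A by enumerating all 36 pairs.
A + A = {6, 9, 12, 15, 18, 24, 27, 30, 36, 48, 51, 54, 60, 72, 96, 99, 102, 108, 120, 144, 192}, so |A + A| = 21.
K = |A + A| / |A| = 21/6 = 7/2 ≈ 3.5000.
Reference: AP of size 6 gives K = 11/6 ≈ 1.8333; a fully generic set of size 6 gives K ≈ 3.5000.

|A| = 6, |A + A| = 21, K = 21/6 = 7/2.


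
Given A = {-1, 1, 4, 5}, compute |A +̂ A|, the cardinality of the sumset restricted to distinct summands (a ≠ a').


Restricted sumset: A +̂ A = {a + a' : a ∈ A, a' ∈ A, a ≠ a'}.
Equivalently, take A + A and drop any sum 2a that is achievable ONLY as a + a for a ∈ A (i.e. sums representable only with equal summands).
Enumerate pairs (a, a') with a < a' (symmetric, so each unordered pair gives one sum; this covers all a ≠ a'):
  -1 + 1 = 0
  -1 + 4 = 3
  -1 + 5 = 4
  1 + 4 = 5
  1 + 5 = 6
  4 + 5 = 9
Collected distinct sums: {0, 3, 4, 5, 6, 9}
|A +̂ A| = 6
(Reference bound: |A +̂ A| ≥ 2|A| - 3 for |A| ≥ 2, with |A| = 4 giving ≥ 5.)

|A +̂ A| = 6


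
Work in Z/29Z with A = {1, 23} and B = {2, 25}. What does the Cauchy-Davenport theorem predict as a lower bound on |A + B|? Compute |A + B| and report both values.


Cauchy-Davenport: |A + B| ≥ min(p, |A| + |B| - 1) for A, B nonempty in Z/pZ.
|A| = 2, |B| = 2, p = 29.
CD lower bound = min(29, 2 + 2 - 1) = min(29, 3) = 3.
Compute A + B mod 29 directly:
a = 1: 1+2=3, 1+25=26
a = 23: 23+2=25, 23+25=19
A + B = {3, 19, 25, 26}, so |A + B| = 4.
Verify: 4 ≥ 3? Yes ✓.

CD lower bound = 3, actual |A + B| = 4.


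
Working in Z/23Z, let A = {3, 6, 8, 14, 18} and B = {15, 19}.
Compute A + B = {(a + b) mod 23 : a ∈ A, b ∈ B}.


Work in Z/23Z: reduce every sum a + b modulo 23.
Enumerate all 10 pairs:
a = 3: 3+15=18, 3+19=22
a = 6: 6+15=21, 6+19=2
a = 8: 8+15=0, 8+19=4
a = 14: 14+15=6, 14+19=10
a = 18: 18+15=10, 18+19=14
Distinct residues collected: {0, 2, 4, 6, 10, 14, 18, 21, 22}
|A + B| = 9 (out of 23 total residues).

A + B = {0, 2, 4, 6, 10, 14, 18, 21, 22}


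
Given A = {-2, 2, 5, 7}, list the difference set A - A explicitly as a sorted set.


A - A = {a - a' : a, a' ∈ A}.
Compute a - a' for each ordered pair (a, a'):
a = -2: -2--2=0, -2-2=-4, -2-5=-7, -2-7=-9
a = 2: 2--2=4, 2-2=0, 2-5=-3, 2-7=-5
a = 5: 5--2=7, 5-2=3, 5-5=0, 5-7=-2
a = 7: 7--2=9, 7-2=5, 7-5=2, 7-7=0
Collecting distinct values (and noting 0 appears from a-a):
A - A = {-9, -7, -5, -4, -3, -2, 0, 2, 3, 4, 5, 7, 9}
|A - A| = 13

A - A = {-9, -7, -5, -4, -3, -2, 0, 2, 3, 4, 5, 7, 9}


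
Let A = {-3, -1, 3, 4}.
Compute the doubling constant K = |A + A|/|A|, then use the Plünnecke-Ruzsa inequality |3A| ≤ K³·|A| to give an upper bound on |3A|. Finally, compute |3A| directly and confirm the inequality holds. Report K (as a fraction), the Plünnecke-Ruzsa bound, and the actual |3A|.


|A| = 4.
Step 1: Compute A + A by enumerating all 16 pairs.
A + A = {-6, -4, -2, 0, 1, 2, 3, 6, 7, 8}, so |A + A| = 10.
Step 2: Doubling constant K = |A + A|/|A| = 10/4 = 10/4 ≈ 2.5000.
Step 3: Plünnecke-Ruzsa gives |3A| ≤ K³·|A| = (2.5000)³ · 4 ≈ 62.5000.
Step 4: Compute 3A = A + A + A directly by enumerating all triples (a,b,c) ∈ A³; |3A| = 18.
Step 5: Check 18 ≤ 62.5000? Yes ✓.

K = 10/4, Plünnecke-Ruzsa bound K³|A| ≈ 62.5000, |3A| = 18, inequality holds.


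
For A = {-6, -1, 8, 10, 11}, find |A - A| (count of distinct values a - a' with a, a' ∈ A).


A - A = {a - a' : a, a' ∈ A}; |A| = 5.
Bounds: 2|A|-1 ≤ |A - A| ≤ |A|² - |A| + 1, i.e. 9 ≤ |A - A| ≤ 21.
Note: 0 ∈ A - A always (from a - a). The set is symmetric: if d ∈ A - A then -d ∈ A - A.
Enumerate nonzero differences d = a - a' with a > a' (then include -d):
Positive differences: {1, 2, 3, 5, 9, 11, 12, 14, 16, 17}
Full difference set: {0} ∪ (positive diffs) ∪ (negative diffs).
|A - A| = 1 + 2·10 = 21 (matches direct enumeration: 21).

|A - A| = 21


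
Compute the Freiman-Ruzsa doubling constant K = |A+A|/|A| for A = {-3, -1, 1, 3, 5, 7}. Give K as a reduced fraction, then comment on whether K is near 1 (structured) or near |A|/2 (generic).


|A| = 6.
Compute A + A by enumerating all 36 pairs.
A + A = {-6, -4, -2, 0, 2, 4, 6, 8, 10, 12, 14}, so |A + A| = 11.
K = |A + A| / |A| = 11/6 (already in lowest terms) ≈ 1.8333.
Reference: AP of size 6 gives K = 11/6 ≈ 1.8333; a fully generic set of size 6 gives K ≈ 3.5000.

|A| = 6, |A + A| = 11, K = 11/6.


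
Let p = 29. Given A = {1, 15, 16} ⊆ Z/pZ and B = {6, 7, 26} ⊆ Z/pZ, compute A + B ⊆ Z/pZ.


Work in Z/29Z: reduce every sum a + b modulo 29.
Enumerate all 9 pairs:
a = 1: 1+6=7, 1+7=8, 1+26=27
a = 15: 15+6=21, 15+7=22, 15+26=12
a = 16: 16+6=22, 16+7=23, 16+26=13
Distinct residues collected: {7, 8, 12, 13, 21, 22, 23, 27}
|A + B| = 8 (out of 29 total residues).

A + B = {7, 8, 12, 13, 21, 22, 23, 27}


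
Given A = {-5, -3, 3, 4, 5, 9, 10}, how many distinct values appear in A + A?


A + A = {a + a' : a, a' ∈ A}; |A| = 7.
General bounds: 2|A| - 1 ≤ |A + A| ≤ |A|(|A|+1)/2, i.e. 13 ≤ |A + A| ≤ 28.
Lower bound 2|A|-1 is attained iff A is an arithmetic progression.
Enumerate sums a + a' for a ≤ a' (symmetric, so this suffices):
a = -5: -5+-5=-10, -5+-3=-8, -5+3=-2, -5+4=-1, -5+5=0, -5+9=4, -5+10=5
a = -3: -3+-3=-6, -3+3=0, -3+4=1, -3+5=2, -3+9=6, -3+10=7
a = 3: 3+3=6, 3+4=7, 3+5=8, 3+9=12, 3+10=13
a = 4: 4+4=8, 4+5=9, 4+9=13, 4+10=14
a = 5: 5+5=10, 5+9=14, 5+10=15
a = 9: 9+9=18, 9+10=19
a = 10: 10+10=20
Distinct sums: {-10, -8, -6, -2, -1, 0, 1, 2, 4, 5, 6, 7, 8, 9, 10, 12, 13, 14, 15, 18, 19, 20}
|A + A| = 22

|A + A| = 22


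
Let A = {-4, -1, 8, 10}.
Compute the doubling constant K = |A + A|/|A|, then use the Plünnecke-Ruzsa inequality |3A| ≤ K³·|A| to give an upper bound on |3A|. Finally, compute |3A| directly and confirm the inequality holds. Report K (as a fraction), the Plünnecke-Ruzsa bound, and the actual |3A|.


|A| = 4.
Step 1: Compute A + A by enumerating all 16 pairs.
A + A = {-8, -5, -2, 4, 6, 7, 9, 16, 18, 20}, so |A + A| = 10.
Step 2: Doubling constant K = |A + A|/|A| = 10/4 = 10/4 ≈ 2.5000.
Step 3: Plünnecke-Ruzsa gives |3A| ≤ K³·|A| = (2.5000)³ · 4 ≈ 62.5000.
Step 4: Compute 3A = A + A + A directly by enumerating all triples (a,b,c) ∈ A³; |3A| = 20.
Step 5: Check 20 ≤ 62.5000? Yes ✓.

K = 10/4, Plünnecke-Ruzsa bound K³|A| ≈ 62.5000, |3A| = 20, inequality holds.


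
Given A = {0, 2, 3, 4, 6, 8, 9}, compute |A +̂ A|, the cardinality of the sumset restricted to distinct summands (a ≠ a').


Restricted sumset: A +̂ A = {a + a' : a ∈ A, a' ∈ A, a ≠ a'}.
Equivalently, take A + A and drop any sum 2a that is achievable ONLY as a + a for a ∈ A (i.e. sums representable only with equal summands).
Enumerate pairs (a, a') with a < a' (symmetric, so each unordered pair gives one sum; this covers all a ≠ a'):
  0 + 2 = 2
  0 + 3 = 3
  0 + 4 = 4
  0 + 6 = 6
  0 + 8 = 8
  0 + 9 = 9
  2 + 3 = 5
  2 + 4 = 6
  2 + 6 = 8
  2 + 8 = 10
  2 + 9 = 11
  3 + 4 = 7
  3 + 6 = 9
  3 + 8 = 11
  3 + 9 = 12
  4 + 6 = 10
  4 + 8 = 12
  4 + 9 = 13
  6 + 8 = 14
  6 + 9 = 15
  8 + 9 = 17
Collected distinct sums: {2, 3, 4, 5, 6, 7, 8, 9, 10, 11, 12, 13, 14, 15, 17}
|A +̂ A| = 15
(Reference bound: |A +̂ A| ≥ 2|A| - 3 for |A| ≥ 2, with |A| = 7 giving ≥ 11.)

|A +̂ A| = 15


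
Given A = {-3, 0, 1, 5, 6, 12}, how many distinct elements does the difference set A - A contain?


A - A = {a - a' : a, a' ∈ A}; |A| = 6.
Bounds: 2|A|-1 ≤ |A - A| ≤ |A|² - |A| + 1, i.e. 11 ≤ |A - A| ≤ 31.
Note: 0 ∈ A - A always (from a - a). The set is symmetric: if d ∈ A - A then -d ∈ A - A.
Enumerate nonzero differences d = a - a' with a > a' (then include -d):
Positive differences: {1, 3, 4, 5, 6, 7, 8, 9, 11, 12, 15}
Full difference set: {0} ∪ (positive diffs) ∪ (negative diffs).
|A - A| = 1 + 2·11 = 23 (matches direct enumeration: 23).

|A - A| = 23


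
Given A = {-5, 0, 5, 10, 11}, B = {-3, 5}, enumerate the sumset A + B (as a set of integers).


A + B = {a + b : a ∈ A, b ∈ B}.
Enumerate all |A|·|B| = 5·2 = 10 pairs (a, b) and collect distinct sums.
a = -5: -5+-3=-8, -5+5=0
a = 0: 0+-3=-3, 0+5=5
a = 5: 5+-3=2, 5+5=10
a = 10: 10+-3=7, 10+5=15
a = 11: 11+-3=8, 11+5=16
Collecting distinct sums: A + B = {-8, -3, 0, 2, 5, 7, 8, 10, 15, 16}
|A + B| = 10

A + B = {-8, -3, 0, 2, 5, 7, 8, 10, 15, 16}


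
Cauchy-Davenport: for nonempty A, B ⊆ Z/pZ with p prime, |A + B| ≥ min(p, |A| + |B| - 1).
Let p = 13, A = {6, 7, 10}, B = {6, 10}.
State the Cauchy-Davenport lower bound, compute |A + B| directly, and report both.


Cauchy-Davenport: |A + B| ≥ min(p, |A| + |B| - 1) for A, B nonempty in Z/pZ.
|A| = 3, |B| = 2, p = 13.
CD lower bound = min(13, 3 + 2 - 1) = min(13, 4) = 4.
Compute A + B mod 13 directly:
a = 6: 6+6=12, 6+10=3
a = 7: 7+6=0, 7+10=4
a = 10: 10+6=3, 10+10=7
A + B = {0, 3, 4, 7, 12}, so |A + B| = 5.
Verify: 5 ≥ 4? Yes ✓.

CD lower bound = 4, actual |A + B| = 5.


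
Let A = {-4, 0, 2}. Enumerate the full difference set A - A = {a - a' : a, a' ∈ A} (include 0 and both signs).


A - A = {a - a' : a, a' ∈ A}.
Compute a - a' for each ordered pair (a, a'):
a = -4: -4--4=0, -4-0=-4, -4-2=-6
a = 0: 0--4=4, 0-0=0, 0-2=-2
a = 2: 2--4=6, 2-0=2, 2-2=0
Collecting distinct values (and noting 0 appears from a-a):
A - A = {-6, -4, -2, 0, 2, 4, 6}
|A - A| = 7

A - A = {-6, -4, -2, 0, 2, 4, 6}


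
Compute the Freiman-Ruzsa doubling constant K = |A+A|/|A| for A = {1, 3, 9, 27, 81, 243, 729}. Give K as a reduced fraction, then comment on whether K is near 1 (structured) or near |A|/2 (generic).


|A| = 7.
Compute A + A by enumerating all 49 pairs.
A + A = {2, 4, 6, 10, 12, 18, 28, 30, 36, 54, 82, 84, 90, 108, 162, 244, 246, 252, 270, 324, 486, 730, 732, 738, 756, 810, 972, 1458}, so |A + A| = 28.
K = |A + A| / |A| = 28/7 = 4/1 ≈ 4.0000.
Reference: AP of size 7 gives K = 13/7 ≈ 1.8571; a fully generic set of size 7 gives K ≈ 4.0000.

|A| = 7, |A + A| = 28, K = 28/7 = 4/1.


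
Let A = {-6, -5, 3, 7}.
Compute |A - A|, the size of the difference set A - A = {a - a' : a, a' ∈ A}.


A - A = {a - a' : a, a' ∈ A}; |A| = 4.
Bounds: 2|A|-1 ≤ |A - A| ≤ |A|² - |A| + 1, i.e. 7 ≤ |A - A| ≤ 13.
Note: 0 ∈ A - A always (from a - a). The set is symmetric: if d ∈ A - A then -d ∈ A - A.
Enumerate nonzero differences d = a - a' with a > a' (then include -d):
Positive differences: {1, 4, 8, 9, 12, 13}
Full difference set: {0} ∪ (positive diffs) ∪ (negative diffs).
|A - A| = 1 + 2·6 = 13 (matches direct enumeration: 13).

|A - A| = 13


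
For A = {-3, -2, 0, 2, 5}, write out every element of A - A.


A - A = {a - a' : a, a' ∈ A}.
Compute a - a' for each ordered pair (a, a'):
a = -3: -3--3=0, -3--2=-1, -3-0=-3, -3-2=-5, -3-5=-8
a = -2: -2--3=1, -2--2=0, -2-0=-2, -2-2=-4, -2-5=-7
a = 0: 0--3=3, 0--2=2, 0-0=0, 0-2=-2, 0-5=-5
a = 2: 2--3=5, 2--2=4, 2-0=2, 2-2=0, 2-5=-3
a = 5: 5--3=8, 5--2=7, 5-0=5, 5-2=3, 5-5=0
Collecting distinct values (and noting 0 appears from a-a):
A - A = {-8, -7, -5, -4, -3, -2, -1, 0, 1, 2, 3, 4, 5, 7, 8}
|A - A| = 15

A - A = {-8, -7, -5, -4, -3, -2, -1, 0, 1, 2, 3, 4, 5, 7, 8}


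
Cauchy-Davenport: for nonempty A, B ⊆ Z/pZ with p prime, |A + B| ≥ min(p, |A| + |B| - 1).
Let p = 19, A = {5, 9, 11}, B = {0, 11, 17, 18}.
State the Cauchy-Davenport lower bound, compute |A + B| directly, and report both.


Cauchy-Davenport: |A + B| ≥ min(p, |A| + |B| - 1) for A, B nonempty in Z/pZ.
|A| = 3, |B| = 4, p = 19.
CD lower bound = min(19, 3 + 4 - 1) = min(19, 6) = 6.
Compute A + B mod 19 directly:
a = 5: 5+0=5, 5+11=16, 5+17=3, 5+18=4
a = 9: 9+0=9, 9+11=1, 9+17=7, 9+18=8
a = 11: 11+0=11, 11+11=3, 11+17=9, 11+18=10
A + B = {1, 3, 4, 5, 7, 8, 9, 10, 11, 16}, so |A + B| = 10.
Verify: 10 ≥ 6? Yes ✓.

CD lower bound = 6, actual |A + B| = 10.


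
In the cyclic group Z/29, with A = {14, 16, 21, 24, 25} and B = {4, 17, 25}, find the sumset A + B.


Work in Z/29Z: reduce every sum a + b modulo 29.
Enumerate all 15 pairs:
a = 14: 14+4=18, 14+17=2, 14+25=10
a = 16: 16+4=20, 16+17=4, 16+25=12
a = 21: 21+4=25, 21+17=9, 21+25=17
a = 24: 24+4=28, 24+17=12, 24+25=20
a = 25: 25+4=0, 25+17=13, 25+25=21
Distinct residues collected: {0, 2, 4, 9, 10, 12, 13, 17, 18, 20, 21, 25, 28}
|A + B| = 13 (out of 29 total residues).

A + B = {0, 2, 4, 9, 10, 12, 13, 17, 18, 20, 21, 25, 28}


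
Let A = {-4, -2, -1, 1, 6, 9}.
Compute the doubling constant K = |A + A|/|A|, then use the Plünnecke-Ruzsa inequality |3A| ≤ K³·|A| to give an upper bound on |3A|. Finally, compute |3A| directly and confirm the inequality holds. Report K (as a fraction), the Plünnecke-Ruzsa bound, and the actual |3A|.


|A| = 6.
Step 1: Compute A + A by enumerating all 36 pairs.
A + A = {-8, -6, -5, -4, -3, -2, -1, 0, 2, 4, 5, 7, 8, 10, 12, 15, 18}, so |A + A| = 17.
Step 2: Doubling constant K = |A + A|/|A| = 17/6 = 17/6 ≈ 2.8333.
Step 3: Plünnecke-Ruzsa gives |3A| ≤ K³·|A| = (2.8333)³ · 6 ≈ 136.4722.
Step 4: Compute 3A = A + A + A directly by enumerating all triples (a,b,c) ∈ A³; |3A| = 32.
Step 5: Check 32 ≤ 136.4722? Yes ✓.

K = 17/6, Plünnecke-Ruzsa bound K³|A| ≈ 136.4722, |3A| = 32, inequality holds.


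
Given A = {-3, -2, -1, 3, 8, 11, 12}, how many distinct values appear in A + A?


A + A = {a + a' : a, a' ∈ A}; |A| = 7.
General bounds: 2|A| - 1 ≤ |A + A| ≤ |A|(|A|+1)/2, i.e. 13 ≤ |A + A| ≤ 28.
Lower bound 2|A|-1 is attained iff A is an arithmetic progression.
Enumerate sums a + a' for a ≤ a' (symmetric, so this suffices):
a = -3: -3+-3=-6, -3+-2=-5, -3+-1=-4, -3+3=0, -3+8=5, -3+11=8, -3+12=9
a = -2: -2+-2=-4, -2+-1=-3, -2+3=1, -2+8=6, -2+11=9, -2+12=10
a = -1: -1+-1=-2, -1+3=2, -1+8=7, -1+11=10, -1+12=11
a = 3: 3+3=6, 3+8=11, 3+11=14, 3+12=15
a = 8: 8+8=16, 8+11=19, 8+12=20
a = 11: 11+11=22, 11+12=23
a = 12: 12+12=24
Distinct sums: {-6, -5, -4, -3, -2, 0, 1, 2, 5, 6, 7, 8, 9, 10, 11, 14, 15, 16, 19, 20, 22, 23, 24}
|A + A| = 23

|A + A| = 23


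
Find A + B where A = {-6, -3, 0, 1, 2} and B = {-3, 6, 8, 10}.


A + B = {a + b : a ∈ A, b ∈ B}.
Enumerate all |A|·|B| = 5·4 = 20 pairs (a, b) and collect distinct sums.
a = -6: -6+-3=-9, -6+6=0, -6+8=2, -6+10=4
a = -3: -3+-3=-6, -3+6=3, -3+8=5, -3+10=7
a = 0: 0+-3=-3, 0+6=6, 0+8=8, 0+10=10
a = 1: 1+-3=-2, 1+6=7, 1+8=9, 1+10=11
a = 2: 2+-3=-1, 2+6=8, 2+8=10, 2+10=12
Collecting distinct sums: A + B = {-9, -6, -3, -2, -1, 0, 2, 3, 4, 5, 6, 7, 8, 9, 10, 11, 12}
|A + B| = 17

A + B = {-9, -6, -3, -2, -1, 0, 2, 3, 4, 5, 6, 7, 8, 9, 10, 11, 12}


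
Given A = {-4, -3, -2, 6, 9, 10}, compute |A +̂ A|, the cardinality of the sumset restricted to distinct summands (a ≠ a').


Restricted sumset: A +̂ A = {a + a' : a ∈ A, a' ∈ A, a ≠ a'}.
Equivalently, take A + A and drop any sum 2a that is achievable ONLY as a + a for a ∈ A (i.e. sums representable only with equal summands).
Enumerate pairs (a, a') with a < a' (symmetric, so each unordered pair gives one sum; this covers all a ≠ a'):
  -4 + -3 = -7
  -4 + -2 = -6
  -4 + 6 = 2
  -4 + 9 = 5
  -4 + 10 = 6
  -3 + -2 = -5
  -3 + 6 = 3
  -3 + 9 = 6
  -3 + 10 = 7
  -2 + 6 = 4
  -2 + 9 = 7
  -2 + 10 = 8
  6 + 9 = 15
  6 + 10 = 16
  9 + 10 = 19
Collected distinct sums: {-7, -6, -5, 2, 3, 4, 5, 6, 7, 8, 15, 16, 19}
|A +̂ A| = 13
(Reference bound: |A +̂ A| ≥ 2|A| - 3 for |A| ≥ 2, with |A| = 6 giving ≥ 9.)

|A +̂ A| = 13


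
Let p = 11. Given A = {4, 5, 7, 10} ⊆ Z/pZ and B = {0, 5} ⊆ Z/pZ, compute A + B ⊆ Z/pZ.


Work in Z/11Z: reduce every sum a + b modulo 11.
Enumerate all 8 pairs:
a = 4: 4+0=4, 4+5=9
a = 5: 5+0=5, 5+5=10
a = 7: 7+0=7, 7+5=1
a = 10: 10+0=10, 10+5=4
Distinct residues collected: {1, 4, 5, 7, 9, 10}
|A + B| = 6 (out of 11 total residues).

A + B = {1, 4, 5, 7, 9, 10}


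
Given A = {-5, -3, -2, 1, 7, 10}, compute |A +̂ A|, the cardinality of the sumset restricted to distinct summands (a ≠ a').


Restricted sumset: A +̂ A = {a + a' : a ∈ A, a' ∈ A, a ≠ a'}.
Equivalently, take A + A and drop any sum 2a that is achievable ONLY as a + a for a ∈ A (i.e. sums representable only with equal summands).
Enumerate pairs (a, a') with a < a' (symmetric, so each unordered pair gives one sum; this covers all a ≠ a'):
  -5 + -3 = -8
  -5 + -2 = -7
  -5 + 1 = -4
  -5 + 7 = 2
  -5 + 10 = 5
  -3 + -2 = -5
  -3 + 1 = -2
  -3 + 7 = 4
  -3 + 10 = 7
  -2 + 1 = -1
  -2 + 7 = 5
  -2 + 10 = 8
  1 + 7 = 8
  1 + 10 = 11
  7 + 10 = 17
Collected distinct sums: {-8, -7, -5, -4, -2, -1, 2, 4, 5, 7, 8, 11, 17}
|A +̂ A| = 13
(Reference bound: |A +̂ A| ≥ 2|A| - 3 for |A| ≥ 2, with |A| = 6 giving ≥ 9.)

|A +̂ A| = 13


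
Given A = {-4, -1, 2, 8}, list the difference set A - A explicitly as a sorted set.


A - A = {a - a' : a, a' ∈ A}.
Compute a - a' for each ordered pair (a, a'):
a = -4: -4--4=0, -4--1=-3, -4-2=-6, -4-8=-12
a = -1: -1--4=3, -1--1=0, -1-2=-3, -1-8=-9
a = 2: 2--4=6, 2--1=3, 2-2=0, 2-8=-6
a = 8: 8--4=12, 8--1=9, 8-2=6, 8-8=0
Collecting distinct values (and noting 0 appears from a-a):
A - A = {-12, -9, -6, -3, 0, 3, 6, 9, 12}
|A - A| = 9

A - A = {-12, -9, -6, -3, 0, 3, 6, 9, 12}


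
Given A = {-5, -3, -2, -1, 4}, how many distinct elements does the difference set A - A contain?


A - A = {a - a' : a, a' ∈ A}; |A| = 5.
Bounds: 2|A|-1 ≤ |A - A| ≤ |A|² - |A| + 1, i.e. 9 ≤ |A - A| ≤ 21.
Note: 0 ∈ A - A always (from a - a). The set is symmetric: if d ∈ A - A then -d ∈ A - A.
Enumerate nonzero differences d = a - a' with a > a' (then include -d):
Positive differences: {1, 2, 3, 4, 5, 6, 7, 9}
Full difference set: {0} ∪ (positive diffs) ∪ (negative diffs).
|A - A| = 1 + 2·8 = 17 (matches direct enumeration: 17).

|A - A| = 17


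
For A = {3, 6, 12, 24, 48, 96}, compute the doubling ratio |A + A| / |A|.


|A| = 6.
Compute A + A by enumerating all 36 pairs.
A + A = {6, 9, 12, 15, 18, 24, 27, 30, 36, 48, 51, 54, 60, 72, 96, 99, 102, 108, 120, 144, 192}, so |A + A| = 21.
K = |A + A| / |A| = 21/6 = 7/2 ≈ 3.5000.
Reference: AP of size 6 gives K = 11/6 ≈ 1.8333; a fully generic set of size 6 gives K ≈ 3.5000.

|A| = 6, |A + A| = 21, K = 21/6 = 7/2.


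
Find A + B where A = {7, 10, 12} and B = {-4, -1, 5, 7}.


A + B = {a + b : a ∈ A, b ∈ B}.
Enumerate all |A|·|B| = 3·4 = 12 pairs (a, b) and collect distinct sums.
a = 7: 7+-4=3, 7+-1=6, 7+5=12, 7+7=14
a = 10: 10+-4=6, 10+-1=9, 10+5=15, 10+7=17
a = 12: 12+-4=8, 12+-1=11, 12+5=17, 12+7=19
Collecting distinct sums: A + B = {3, 6, 8, 9, 11, 12, 14, 15, 17, 19}
|A + B| = 10

A + B = {3, 6, 8, 9, 11, 12, 14, 15, 17, 19}


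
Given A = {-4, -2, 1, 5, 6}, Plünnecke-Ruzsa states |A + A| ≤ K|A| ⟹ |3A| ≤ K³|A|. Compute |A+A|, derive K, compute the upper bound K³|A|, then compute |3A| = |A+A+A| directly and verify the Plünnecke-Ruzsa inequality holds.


|A| = 5.
Step 1: Compute A + A by enumerating all 25 pairs.
A + A = {-8, -6, -4, -3, -1, 1, 2, 3, 4, 6, 7, 10, 11, 12}, so |A + A| = 14.
Step 2: Doubling constant K = |A + A|/|A| = 14/5 = 14/5 ≈ 2.8000.
Step 3: Plünnecke-Ruzsa gives |3A| ≤ K³·|A| = (2.8000)³ · 5 ≈ 109.7600.
Step 4: Compute 3A = A + A + A directly by enumerating all triples (a,b,c) ∈ A³; |3A| = 27.
Step 5: Check 27 ≤ 109.7600? Yes ✓.

K = 14/5, Plünnecke-Ruzsa bound K³|A| ≈ 109.7600, |3A| = 27, inequality holds.


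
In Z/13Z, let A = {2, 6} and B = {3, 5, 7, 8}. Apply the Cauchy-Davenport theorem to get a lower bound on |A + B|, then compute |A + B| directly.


Cauchy-Davenport: |A + B| ≥ min(p, |A| + |B| - 1) for A, B nonempty in Z/pZ.
|A| = 2, |B| = 4, p = 13.
CD lower bound = min(13, 2 + 4 - 1) = min(13, 5) = 5.
Compute A + B mod 13 directly:
a = 2: 2+3=5, 2+5=7, 2+7=9, 2+8=10
a = 6: 6+3=9, 6+5=11, 6+7=0, 6+8=1
A + B = {0, 1, 5, 7, 9, 10, 11}, so |A + B| = 7.
Verify: 7 ≥ 5? Yes ✓.

CD lower bound = 5, actual |A + B| = 7.


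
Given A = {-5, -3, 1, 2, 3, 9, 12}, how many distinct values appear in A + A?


A + A = {a + a' : a, a' ∈ A}; |A| = 7.
General bounds: 2|A| - 1 ≤ |A + A| ≤ |A|(|A|+1)/2, i.e. 13 ≤ |A + A| ≤ 28.
Lower bound 2|A|-1 is attained iff A is an arithmetic progression.
Enumerate sums a + a' for a ≤ a' (symmetric, so this suffices):
a = -5: -5+-5=-10, -5+-3=-8, -5+1=-4, -5+2=-3, -5+3=-2, -5+9=4, -5+12=7
a = -3: -3+-3=-6, -3+1=-2, -3+2=-1, -3+3=0, -3+9=6, -3+12=9
a = 1: 1+1=2, 1+2=3, 1+3=4, 1+9=10, 1+12=13
a = 2: 2+2=4, 2+3=5, 2+9=11, 2+12=14
a = 3: 3+3=6, 3+9=12, 3+12=15
a = 9: 9+9=18, 9+12=21
a = 12: 12+12=24
Distinct sums: {-10, -8, -6, -4, -3, -2, -1, 0, 2, 3, 4, 5, 6, 7, 9, 10, 11, 12, 13, 14, 15, 18, 21, 24}
|A + A| = 24

|A + A| = 24


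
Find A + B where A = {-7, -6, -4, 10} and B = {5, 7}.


A + B = {a + b : a ∈ A, b ∈ B}.
Enumerate all |A|·|B| = 4·2 = 8 pairs (a, b) and collect distinct sums.
a = -7: -7+5=-2, -7+7=0
a = -6: -6+5=-1, -6+7=1
a = -4: -4+5=1, -4+7=3
a = 10: 10+5=15, 10+7=17
Collecting distinct sums: A + B = {-2, -1, 0, 1, 3, 15, 17}
|A + B| = 7

A + B = {-2, -1, 0, 1, 3, 15, 17}


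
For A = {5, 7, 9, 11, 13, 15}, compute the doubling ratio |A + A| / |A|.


|A| = 6.
Compute A + A by enumerating all 36 pairs.
A + A = {10, 12, 14, 16, 18, 20, 22, 24, 26, 28, 30}, so |A + A| = 11.
K = |A + A| / |A| = 11/6 (already in lowest terms) ≈ 1.8333.
Reference: AP of size 6 gives K = 11/6 ≈ 1.8333; a fully generic set of size 6 gives K ≈ 3.5000.

|A| = 6, |A + A| = 11, K = 11/6.


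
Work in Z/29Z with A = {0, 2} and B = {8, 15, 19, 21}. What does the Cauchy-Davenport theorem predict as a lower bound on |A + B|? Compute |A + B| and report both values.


Cauchy-Davenport: |A + B| ≥ min(p, |A| + |B| - 1) for A, B nonempty in Z/pZ.
|A| = 2, |B| = 4, p = 29.
CD lower bound = min(29, 2 + 4 - 1) = min(29, 5) = 5.
Compute A + B mod 29 directly:
a = 0: 0+8=8, 0+15=15, 0+19=19, 0+21=21
a = 2: 2+8=10, 2+15=17, 2+19=21, 2+21=23
A + B = {8, 10, 15, 17, 19, 21, 23}, so |A + B| = 7.
Verify: 7 ≥ 5? Yes ✓.

CD lower bound = 5, actual |A + B| = 7.


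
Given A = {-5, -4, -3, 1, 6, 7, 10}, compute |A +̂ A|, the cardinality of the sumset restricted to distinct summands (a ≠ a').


Restricted sumset: A +̂ A = {a + a' : a ∈ A, a' ∈ A, a ≠ a'}.
Equivalently, take A + A and drop any sum 2a that is achievable ONLY as a + a for a ∈ A (i.e. sums representable only with equal summands).
Enumerate pairs (a, a') with a < a' (symmetric, so each unordered pair gives one sum; this covers all a ≠ a'):
  -5 + -4 = -9
  -5 + -3 = -8
  -5 + 1 = -4
  -5 + 6 = 1
  -5 + 7 = 2
  -5 + 10 = 5
  -4 + -3 = -7
  -4 + 1 = -3
  -4 + 6 = 2
  -4 + 7 = 3
  -4 + 10 = 6
  -3 + 1 = -2
  -3 + 6 = 3
  -3 + 7 = 4
  -3 + 10 = 7
  1 + 6 = 7
  1 + 7 = 8
  1 + 10 = 11
  6 + 7 = 13
  6 + 10 = 16
  7 + 10 = 17
Collected distinct sums: {-9, -8, -7, -4, -3, -2, 1, 2, 3, 4, 5, 6, 7, 8, 11, 13, 16, 17}
|A +̂ A| = 18
(Reference bound: |A +̂ A| ≥ 2|A| - 3 for |A| ≥ 2, with |A| = 7 giving ≥ 11.)

|A +̂ A| = 18


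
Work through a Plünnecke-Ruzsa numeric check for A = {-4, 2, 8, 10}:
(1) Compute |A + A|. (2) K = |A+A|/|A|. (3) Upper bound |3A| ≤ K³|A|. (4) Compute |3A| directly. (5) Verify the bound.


|A| = 4.
Step 1: Compute A + A by enumerating all 16 pairs.
A + A = {-8, -2, 4, 6, 10, 12, 16, 18, 20}, so |A + A| = 9.
Step 2: Doubling constant K = |A + A|/|A| = 9/4 = 9/4 ≈ 2.2500.
Step 3: Plünnecke-Ruzsa gives |3A| ≤ K³·|A| = (2.2500)³ · 4 ≈ 45.5625.
Step 4: Compute 3A = A + A + A directly by enumerating all triples (a,b,c) ∈ A³; |3A| = 16.
Step 5: Check 16 ≤ 45.5625? Yes ✓.

K = 9/4, Plünnecke-Ruzsa bound K³|A| ≈ 45.5625, |3A| = 16, inequality holds.


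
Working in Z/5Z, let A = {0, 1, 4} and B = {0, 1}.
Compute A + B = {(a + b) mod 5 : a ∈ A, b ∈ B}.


Work in Z/5Z: reduce every sum a + b modulo 5.
Enumerate all 6 pairs:
a = 0: 0+0=0, 0+1=1
a = 1: 1+0=1, 1+1=2
a = 4: 4+0=4, 4+1=0
Distinct residues collected: {0, 1, 2, 4}
|A + B| = 4 (out of 5 total residues).

A + B = {0, 1, 2, 4}


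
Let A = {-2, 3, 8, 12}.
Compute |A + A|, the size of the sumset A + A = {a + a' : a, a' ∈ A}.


A + A = {a + a' : a, a' ∈ A}; |A| = 4.
General bounds: 2|A| - 1 ≤ |A + A| ≤ |A|(|A|+1)/2, i.e. 7 ≤ |A + A| ≤ 10.
Lower bound 2|A|-1 is attained iff A is an arithmetic progression.
Enumerate sums a + a' for a ≤ a' (symmetric, so this suffices):
a = -2: -2+-2=-4, -2+3=1, -2+8=6, -2+12=10
a = 3: 3+3=6, 3+8=11, 3+12=15
a = 8: 8+8=16, 8+12=20
a = 12: 12+12=24
Distinct sums: {-4, 1, 6, 10, 11, 15, 16, 20, 24}
|A + A| = 9

|A + A| = 9


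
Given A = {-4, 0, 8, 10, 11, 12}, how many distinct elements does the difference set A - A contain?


A - A = {a - a' : a, a' ∈ A}; |A| = 6.
Bounds: 2|A|-1 ≤ |A - A| ≤ |A|² - |A| + 1, i.e. 11 ≤ |A - A| ≤ 31.
Note: 0 ∈ A - A always (from a - a). The set is symmetric: if d ∈ A - A then -d ∈ A - A.
Enumerate nonzero differences d = a - a' with a > a' (then include -d):
Positive differences: {1, 2, 3, 4, 8, 10, 11, 12, 14, 15, 16}
Full difference set: {0} ∪ (positive diffs) ∪ (negative diffs).
|A - A| = 1 + 2·11 = 23 (matches direct enumeration: 23).

|A - A| = 23


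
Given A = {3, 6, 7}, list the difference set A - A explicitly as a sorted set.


A - A = {a - a' : a, a' ∈ A}.
Compute a - a' for each ordered pair (a, a'):
a = 3: 3-3=0, 3-6=-3, 3-7=-4
a = 6: 6-3=3, 6-6=0, 6-7=-1
a = 7: 7-3=4, 7-6=1, 7-7=0
Collecting distinct values (and noting 0 appears from a-a):
A - A = {-4, -3, -1, 0, 1, 3, 4}
|A - A| = 7

A - A = {-4, -3, -1, 0, 1, 3, 4}


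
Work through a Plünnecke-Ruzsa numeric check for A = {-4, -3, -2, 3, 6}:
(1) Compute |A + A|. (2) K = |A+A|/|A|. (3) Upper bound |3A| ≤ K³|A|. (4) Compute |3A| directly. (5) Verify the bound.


|A| = 5.
Step 1: Compute A + A by enumerating all 25 pairs.
A + A = {-8, -7, -6, -5, -4, -1, 0, 1, 2, 3, 4, 6, 9, 12}, so |A + A| = 14.
Step 2: Doubling constant K = |A + A|/|A| = 14/5 = 14/5 ≈ 2.8000.
Step 3: Plünnecke-Ruzsa gives |3A| ≤ K³·|A| = (2.8000)³ · 5 ≈ 109.7600.
Step 4: Compute 3A = A + A + A directly by enumerating all triples (a,b,c) ∈ A³; |3A| = 26.
Step 5: Check 26 ≤ 109.7600? Yes ✓.

K = 14/5, Plünnecke-Ruzsa bound K³|A| ≈ 109.7600, |3A| = 26, inequality holds.


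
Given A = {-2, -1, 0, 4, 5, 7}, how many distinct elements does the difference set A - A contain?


A - A = {a - a' : a, a' ∈ A}; |A| = 6.
Bounds: 2|A|-1 ≤ |A - A| ≤ |A|² - |A| + 1, i.e. 11 ≤ |A - A| ≤ 31.
Note: 0 ∈ A - A always (from a - a). The set is symmetric: if d ∈ A - A then -d ∈ A - A.
Enumerate nonzero differences d = a - a' with a > a' (then include -d):
Positive differences: {1, 2, 3, 4, 5, 6, 7, 8, 9}
Full difference set: {0} ∪ (positive diffs) ∪ (negative diffs).
|A - A| = 1 + 2·9 = 19 (matches direct enumeration: 19).

|A - A| = 19


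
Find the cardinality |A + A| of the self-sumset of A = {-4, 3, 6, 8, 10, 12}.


A + A = {a + a' : a, a' ∈ A}; |A| = 6.
General bounds: 2|A| - 1 ≤ |A + A| ≤ |A|(|A|+1)/2, i.e. 11 ≤ |A + A| ≤ 21.
Lower bound 2|A|-1 is attained iff A is an arithmetic progression.
Enumerate sums a + a' for a ≤ a' (symmetric, so this suffices):
a = -4: -4+-4=-8, -4+3=-1, -4+6=2, -4+8=4, -4+10=6, -4+12=8
a = 3: 3+3=6, 3+6=9, 3+8=11, 3+10=13, 3+12=15
a = 6: 6+6=12, 6+8=14, 6+10=16, 6+12=18
a = 8: 8+8=16, 8+10=18, 8+12=20
a = 10: 10+10=20, 10+12=22
a = 12: 12+12=24
Distinct sums: {-8, -1, 2, 4, 6, 8, 9, 11, 12, 13, 14, 15, 16, 18, 20, 22, 24}
|A + A| = 17

|A + A| = 17


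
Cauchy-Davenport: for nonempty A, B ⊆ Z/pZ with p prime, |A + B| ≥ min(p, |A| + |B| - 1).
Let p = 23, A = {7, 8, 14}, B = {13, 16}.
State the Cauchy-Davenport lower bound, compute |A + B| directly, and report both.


Cauchy-Davenport: |A + B| ≥ min(p, |A| + |B| - 1) for A, B nonempty in Z/pZ.
|A| = 3, |B| = 2, p = 23.
CD lower bound = min(23, 3 + 2 - 1) = min(23, 4) = 4.
Compute A + B mod 23 directly:
a = 7: 7+13=20, 7+16=0
a = 8: 8+13=21, 8+16=1
a = 14: 14+13=4, 14+16=7
A + B = {0, 1, 4, 7, 20, 21}, so |A + B| = 6.
Verify: 6 ≥ 4? Yes ✓.

CD lower bound = 4, actual |A + B| = 6.


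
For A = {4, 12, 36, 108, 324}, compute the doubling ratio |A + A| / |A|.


|A| = 5.
Compute A + A by enumerating all 25 pairs.
A + A = {8, 16, 24, 40, 48, 72, 112, 120, 144, 216, 328, 336, 360, 432, 648}, so |A + A| = 15.
K = |A + A| / |A| = 15/5 = 3/1 ≈ 3.0000.
Reference: AP of size 5 gives K = 9/5 ≈ 1.8000; a fully generic set of size 5 gives K ≈ 3.0000.

|A| = 5, |A + A| = 15, K = 15/5 = 3/1.


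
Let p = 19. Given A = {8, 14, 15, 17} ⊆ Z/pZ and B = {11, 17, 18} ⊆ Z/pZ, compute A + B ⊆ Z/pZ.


Work in Z/19Z: reduce every sum a + b modulo 19.
Enumerate all 12 pairs:
a = 8: 8+11=0, 8+17=6, 8+18=7
a = 14: 14+11=6, 14+17=12, 14+18=13
a = 15: 15+11=7, 15+17=13, 15+18=14
a = 17: 17+11=9, 17+17=15, 17+18=16
Distinct residues collected: {0, 6, 7, 9, 12, 13, 14, 15, 16}
|A + B| = 9 (out of 19 total residues).

A + B = {0, 6, 7, 9, 12, 13, 14, 15, 16}


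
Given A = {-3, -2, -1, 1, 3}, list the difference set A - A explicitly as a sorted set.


A - A = {a - a' : a, a' ∈ A}.
Compute a - a' for each ordered pair (a, a'):
a = -3: -3--3=0, -3--2=-1, -3--1=-2, -3-1=-4, -3-3=-6
a = -2: -2--3=1, -2--2=0, -2--1=-1, -2-1=-3, -2-3=-5
a = -1: -1--3=2, -1--2=1, -1--1=0, -1-1=-2, -1-3=-4
a = 1: 1--3=4, 1--2=3, 1--1=2, 1-1=0, 1-3=-2
a = 3: 3--3=6, 3--2=5, 3--1=4, 3-1=2, 3-3=0
Collecting distinct values (and noting 0 appears from a-a):
A - A = {-6, -5, -4, -3, -2, -1, 0, 1, 2, 3, 4, 5, 6}
|A - A| = 13

A - A = {-6, -5, -4, -3, -2, -1, 0, 1, 2, 3, 4, 5, 6}


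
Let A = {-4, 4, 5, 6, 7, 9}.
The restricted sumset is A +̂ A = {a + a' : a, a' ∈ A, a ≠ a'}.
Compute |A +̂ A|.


Restricted sumset: A +̂ A = {a + a' : a ∈ A, a' ∈ A, a ≠ a'}.
Equivalently, take A + A and drop any sum 2a that is achievable ONLY as a + a for a ∈ A (i.e. sums representable only with equal summands).
Enumerate pairs (a, a') with a < a' (symmetric, so each unordered pair gives one sum; this covers all a ≠ a'):
  -4 + 4 = 0
  -4 + 5 = 1
  -4 + 6 = 2
  -4 + 7 = 3
  -4 + 9 = 5
  4 + 5 = 9
  4 + 6 = 10
  4 + 7 = 11
  4 + 9 = 13
  5 + 6 = 11
  5 + 7 = 12
  5 + 9 = 14
  6 + 7 = 13
  6 + 9 = 15
  7 + 9 = 16
Collected distinct sums: {0, 1, 2, 3, 5, 9, 10, 11, 12, 13, 14, 15, 16}
|A +̂ A| = 13
(Reference bound: |A +̂ A| ≥ 2|A| - 3 for |A| ≥ 2, with |A| = 6 giving ≥ 9.)

|A +̂ A| = 13


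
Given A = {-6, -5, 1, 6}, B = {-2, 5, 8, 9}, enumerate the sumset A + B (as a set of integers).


A + B = {a + b : a ∈ A, b ∈ B}.
Enumerate all |A|·|B| = 4·4 = 16 pairs (a, b) and collect distinct sums.
a = -6: -6+-2=-8, -6+5=-1, -6+8=2, -6+9=3
a = -5: -5+-2=-7, -5+5=0, -5+8=3, -5+9=4
a = 1: 1+-2=-1, 1+5=6, 1+8=9, 1+9=10
a = 6: 6+-2=4, 6+5=11, 6+8=14, 6+9=15
Collecting distinct sums: A + B = {-8, -7, -1, 0, 2, 3, 4, 6, 9, 10, 11, 14, 15}
|A + B| = 13

A + B = {-8, -7, -1, 0, 2, 3, 4, 6, 9, 10, 11, 14, 15}


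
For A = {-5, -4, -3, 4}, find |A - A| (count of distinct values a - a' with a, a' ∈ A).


A - A = {a - a' : a, a' ∈ A}; |A| = 4.
Bounds: 2|A|-1 ≤ |A - A| ≤ |A|² - |A| + 1, i.e. 7 ≤ |A - A| ≤ 13.
Note: 0 ∈ A - A always (from a - a). The set is symmetric: if d ∈ A - A then -d ∈ A - A.
Enumerate nonzero differences d = a - a' with a > a' (then include -d):
Positive differences: {1, 2, 7, 8, 9}
Full difference set: {0} ∪ (positive diffs) ∪ (negative diffs).
|A - A| = 1 + 2·5 = 11 (matches direct enumeration: 11).

|A - A| = 11


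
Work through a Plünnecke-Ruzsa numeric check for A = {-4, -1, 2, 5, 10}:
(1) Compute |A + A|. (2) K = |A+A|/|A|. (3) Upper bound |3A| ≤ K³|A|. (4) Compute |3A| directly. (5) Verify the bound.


|A| = 5.
Step 1: Compute A + A by enumerating all 25 pairs.
A + A = {-8, -5, -2, 1, 4, 6, 7, 9, 10, 12, 15, 20}, so |A + A| = 12.
Step 2: Doubling constant K = |A + A|/|A| = 12/5 = 12/5 ≈ 2.4000.
Step 3: Plünnecke-Ruzsa gives |3A| ≤ K³·|A| = (2.4000)³ · 5 ≈ 69.1200.
Step 4: Compute 3A = A + A + A directly by enumerating all triples (a,b,c) ∈ A³; |3A| = 22.
Step 5: Check 22 ≤ 69.1200? Yes ✓.

K = 12/5, Plünnecke-Ruzsa bound K³|A| ≈ 69.1200, |3A| = 22, inequality holds.


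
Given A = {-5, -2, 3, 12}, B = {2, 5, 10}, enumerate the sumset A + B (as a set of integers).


A + B = {a + b : a ∈ A, b ∈ B}.
Enumerate all |A|·|B| = 4·3 = 12 pairs (a, b) and collect distinct sums.
a = -5: -5+2=-3, -5+5=0, -5+10=5
a = -2: -2+2=0, -2+5=3, -2+10=8
a = 3: 3+2=5, 3+5=8, 3+10=13
a = 12: 12+2=14, 12+5=17, 12+10=22
Collecting distinct sums: A + B = {-3, 0, 3, 5, 8, 13, 14, 17, 22}
|A + B| = 9

A + B = {-3, 0, 3, 5, 8, 13, 14, 17, 22}


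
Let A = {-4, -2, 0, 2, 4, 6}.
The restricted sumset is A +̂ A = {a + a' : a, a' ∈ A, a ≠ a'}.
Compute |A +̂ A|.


Restricted sumset: A +̂ A = {a + a' : a ∈ A, a' ∈ A, a ≠ a'}.
Equivalently, take A + A and drop any sum 2a that is achievable ONLY as a + a for a ∈ A (i.e. sums representable only with equal summands).
Enumerate pairs (a, a') with a < a' (symmetric, so each unordered pair gives one sum; this covers all a ≠ a'):
  -4 + -2 = -6
  -4 + 0 = -4
  -4 + 2 = -2
  -4 + 4 = 0
  -4 + 6 = 2
  -2 + 0 = -2
  -2 + 2 = 0
  -2 + 4 = 2
  -2 + 6 = 4
  0 + 2 = 2
  0 + 4 = 4
  0 + 6 = 6
  2 + 4 = 6
  2 + 6 = 8
  4 + 6 = 10
Collected distinct sums: {-6, -4, -2, 0, 2, 4, 6, 8, 10}
|A +̂ A| = 9
(Reference bound: |A +̂ A| ≥ 2|A| - 3 for |A| ≥ 2, with |A| = 6 giving ≥ 9.)

|A +̂ A| = 9


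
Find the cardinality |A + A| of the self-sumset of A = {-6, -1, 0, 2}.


A + A = {a + a' : a, a' ∈ A}; |A| = 4.
General bounds: 2|A| - 1 ≤ |A + A| ≤ |A|(|A|+1)/2, i.e. 7 ≤ |A + A| ≤ 10.
Lower bound 2|A|-1 is attained iff A is an arithmetic progression.
Enumerate sums a + a' for a ≤ a' (symmetric, so this suffices):
a = -6: -6+-6=-12, -6+-1=-7, -6+0=-6, -6+2=-4
a = -1: -1+-1=-2, -1+0=-1, -1+2=1
a = 0: 0+0=0, 0+2=2
a = 2: 2+2=4
Distinct sums: {-12, -7, -6, -4, -2, -1, 0, 1, 2, 4}
|A + A| = 10

|A + A| = 10
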